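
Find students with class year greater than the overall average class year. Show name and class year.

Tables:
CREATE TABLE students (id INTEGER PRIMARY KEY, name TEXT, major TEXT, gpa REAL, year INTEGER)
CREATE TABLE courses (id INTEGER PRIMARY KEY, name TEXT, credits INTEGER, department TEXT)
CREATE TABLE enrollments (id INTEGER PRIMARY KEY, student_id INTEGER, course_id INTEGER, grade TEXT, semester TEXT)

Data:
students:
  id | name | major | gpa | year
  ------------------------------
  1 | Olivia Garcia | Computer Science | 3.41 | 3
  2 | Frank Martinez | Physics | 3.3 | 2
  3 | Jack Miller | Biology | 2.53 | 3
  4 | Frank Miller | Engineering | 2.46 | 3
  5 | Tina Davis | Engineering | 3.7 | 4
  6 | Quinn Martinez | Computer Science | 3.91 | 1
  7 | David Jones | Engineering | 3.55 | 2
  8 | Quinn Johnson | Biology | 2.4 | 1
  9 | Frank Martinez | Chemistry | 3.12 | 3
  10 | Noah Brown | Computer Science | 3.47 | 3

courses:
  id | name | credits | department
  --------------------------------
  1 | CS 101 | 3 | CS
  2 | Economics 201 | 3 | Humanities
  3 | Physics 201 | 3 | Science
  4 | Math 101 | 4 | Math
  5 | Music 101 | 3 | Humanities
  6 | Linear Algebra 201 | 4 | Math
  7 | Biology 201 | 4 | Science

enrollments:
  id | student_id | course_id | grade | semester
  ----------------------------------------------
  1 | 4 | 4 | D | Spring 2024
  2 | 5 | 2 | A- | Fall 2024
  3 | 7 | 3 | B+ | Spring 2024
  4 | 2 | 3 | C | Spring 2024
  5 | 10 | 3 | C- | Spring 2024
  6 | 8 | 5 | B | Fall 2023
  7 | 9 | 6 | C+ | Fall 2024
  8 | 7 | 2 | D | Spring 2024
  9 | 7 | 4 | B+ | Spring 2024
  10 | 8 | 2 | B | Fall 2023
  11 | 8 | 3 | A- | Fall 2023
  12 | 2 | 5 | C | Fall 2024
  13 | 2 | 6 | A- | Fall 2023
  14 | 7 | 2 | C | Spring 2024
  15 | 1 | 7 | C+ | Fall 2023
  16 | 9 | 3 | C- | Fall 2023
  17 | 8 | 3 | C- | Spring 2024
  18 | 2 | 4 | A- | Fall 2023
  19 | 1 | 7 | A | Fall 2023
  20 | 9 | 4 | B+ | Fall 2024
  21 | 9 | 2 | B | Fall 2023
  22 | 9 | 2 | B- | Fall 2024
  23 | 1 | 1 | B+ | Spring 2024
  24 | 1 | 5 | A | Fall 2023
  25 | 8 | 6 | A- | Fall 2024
SELECT name, year FROM students WHERE year > (SELECT AVG(year) FROM students)

Execution result:
name | year
Olivia Garcia | 3
Jack Miller | 3
Frank Miller | 3
Tina Davis | 4
Frank Martinez | 3
Noah Brown | 3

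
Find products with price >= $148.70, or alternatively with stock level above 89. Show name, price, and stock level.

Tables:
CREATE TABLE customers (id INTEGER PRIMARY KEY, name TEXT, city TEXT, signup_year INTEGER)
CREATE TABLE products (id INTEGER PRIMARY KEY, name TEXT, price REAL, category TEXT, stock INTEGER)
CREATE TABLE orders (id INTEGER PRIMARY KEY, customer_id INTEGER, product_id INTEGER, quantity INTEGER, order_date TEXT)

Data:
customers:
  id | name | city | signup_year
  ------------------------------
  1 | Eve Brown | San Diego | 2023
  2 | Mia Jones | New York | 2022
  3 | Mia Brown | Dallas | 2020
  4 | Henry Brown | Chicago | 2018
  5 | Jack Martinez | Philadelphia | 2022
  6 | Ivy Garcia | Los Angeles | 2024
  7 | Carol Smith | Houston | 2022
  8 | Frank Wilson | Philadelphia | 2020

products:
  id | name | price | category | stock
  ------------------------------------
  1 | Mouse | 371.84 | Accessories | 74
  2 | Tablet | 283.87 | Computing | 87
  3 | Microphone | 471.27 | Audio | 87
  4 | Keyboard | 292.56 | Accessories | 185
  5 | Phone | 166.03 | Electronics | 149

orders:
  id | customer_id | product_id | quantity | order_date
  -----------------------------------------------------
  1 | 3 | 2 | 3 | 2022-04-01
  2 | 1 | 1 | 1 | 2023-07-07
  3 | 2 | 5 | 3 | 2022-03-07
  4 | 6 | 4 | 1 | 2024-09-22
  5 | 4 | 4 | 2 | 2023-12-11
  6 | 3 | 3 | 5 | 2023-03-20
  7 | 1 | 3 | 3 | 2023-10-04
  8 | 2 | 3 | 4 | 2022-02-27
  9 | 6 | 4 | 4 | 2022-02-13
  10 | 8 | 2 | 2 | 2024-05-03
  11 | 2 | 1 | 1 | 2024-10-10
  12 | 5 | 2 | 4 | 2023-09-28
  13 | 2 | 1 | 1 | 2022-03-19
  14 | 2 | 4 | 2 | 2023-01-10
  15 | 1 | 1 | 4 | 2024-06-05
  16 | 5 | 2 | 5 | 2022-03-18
SELECT name, price, stock FROM products WHERE price >= 148.7 OR stock > 89

Execution result:
name | price | stock
Mouse | 371.84 | 74
Tablet | 283.87 | 87
Microphone | 471.27 | 87
Keyboard | 292.56 | 185
Phone | 166.03 | 149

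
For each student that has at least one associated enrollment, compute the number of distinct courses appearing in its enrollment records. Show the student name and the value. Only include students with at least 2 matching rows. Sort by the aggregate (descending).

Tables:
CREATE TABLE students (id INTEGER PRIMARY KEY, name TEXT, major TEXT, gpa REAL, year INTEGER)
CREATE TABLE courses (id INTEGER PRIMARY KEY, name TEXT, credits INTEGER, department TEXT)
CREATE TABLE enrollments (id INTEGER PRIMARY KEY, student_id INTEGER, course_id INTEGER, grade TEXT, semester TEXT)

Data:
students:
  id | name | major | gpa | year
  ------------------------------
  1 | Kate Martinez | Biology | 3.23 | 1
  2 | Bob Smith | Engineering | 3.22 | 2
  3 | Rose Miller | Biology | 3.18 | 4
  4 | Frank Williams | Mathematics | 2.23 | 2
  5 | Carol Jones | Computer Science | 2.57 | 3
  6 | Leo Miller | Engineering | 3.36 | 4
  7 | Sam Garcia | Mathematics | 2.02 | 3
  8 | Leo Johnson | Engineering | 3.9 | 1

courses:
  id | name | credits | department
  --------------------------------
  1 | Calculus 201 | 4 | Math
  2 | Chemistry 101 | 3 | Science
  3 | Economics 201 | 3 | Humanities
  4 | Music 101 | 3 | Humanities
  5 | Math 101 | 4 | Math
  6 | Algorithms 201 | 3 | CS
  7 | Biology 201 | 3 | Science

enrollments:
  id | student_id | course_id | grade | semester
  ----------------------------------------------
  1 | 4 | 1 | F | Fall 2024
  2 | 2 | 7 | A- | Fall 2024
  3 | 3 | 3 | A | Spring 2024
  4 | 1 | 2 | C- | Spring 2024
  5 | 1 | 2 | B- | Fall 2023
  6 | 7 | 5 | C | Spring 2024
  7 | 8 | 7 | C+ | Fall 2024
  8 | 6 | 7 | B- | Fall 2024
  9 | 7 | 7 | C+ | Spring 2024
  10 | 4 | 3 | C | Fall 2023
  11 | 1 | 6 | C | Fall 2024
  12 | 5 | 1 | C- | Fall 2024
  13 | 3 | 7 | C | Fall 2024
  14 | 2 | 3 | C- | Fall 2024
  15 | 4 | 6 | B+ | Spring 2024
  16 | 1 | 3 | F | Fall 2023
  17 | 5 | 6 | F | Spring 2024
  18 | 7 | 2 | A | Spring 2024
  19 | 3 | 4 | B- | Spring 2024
SELECT p.name, COUNT(DISTINCT c.course_id) AS distinct_course_count FROM enrollments c JOIN students p ON c.student_id = p.id GROUP BY p.id, p.name HAVING COUNT(*) >= 2 ORDER BY distinct_course_count DESC

Execution result:
name | distinct_course_count
Kate Martinez | 3
Rose Miller | 3
Frank Williams | 3
Sam Garcia | 3
Bob Smith | 2
Carol Jones | 2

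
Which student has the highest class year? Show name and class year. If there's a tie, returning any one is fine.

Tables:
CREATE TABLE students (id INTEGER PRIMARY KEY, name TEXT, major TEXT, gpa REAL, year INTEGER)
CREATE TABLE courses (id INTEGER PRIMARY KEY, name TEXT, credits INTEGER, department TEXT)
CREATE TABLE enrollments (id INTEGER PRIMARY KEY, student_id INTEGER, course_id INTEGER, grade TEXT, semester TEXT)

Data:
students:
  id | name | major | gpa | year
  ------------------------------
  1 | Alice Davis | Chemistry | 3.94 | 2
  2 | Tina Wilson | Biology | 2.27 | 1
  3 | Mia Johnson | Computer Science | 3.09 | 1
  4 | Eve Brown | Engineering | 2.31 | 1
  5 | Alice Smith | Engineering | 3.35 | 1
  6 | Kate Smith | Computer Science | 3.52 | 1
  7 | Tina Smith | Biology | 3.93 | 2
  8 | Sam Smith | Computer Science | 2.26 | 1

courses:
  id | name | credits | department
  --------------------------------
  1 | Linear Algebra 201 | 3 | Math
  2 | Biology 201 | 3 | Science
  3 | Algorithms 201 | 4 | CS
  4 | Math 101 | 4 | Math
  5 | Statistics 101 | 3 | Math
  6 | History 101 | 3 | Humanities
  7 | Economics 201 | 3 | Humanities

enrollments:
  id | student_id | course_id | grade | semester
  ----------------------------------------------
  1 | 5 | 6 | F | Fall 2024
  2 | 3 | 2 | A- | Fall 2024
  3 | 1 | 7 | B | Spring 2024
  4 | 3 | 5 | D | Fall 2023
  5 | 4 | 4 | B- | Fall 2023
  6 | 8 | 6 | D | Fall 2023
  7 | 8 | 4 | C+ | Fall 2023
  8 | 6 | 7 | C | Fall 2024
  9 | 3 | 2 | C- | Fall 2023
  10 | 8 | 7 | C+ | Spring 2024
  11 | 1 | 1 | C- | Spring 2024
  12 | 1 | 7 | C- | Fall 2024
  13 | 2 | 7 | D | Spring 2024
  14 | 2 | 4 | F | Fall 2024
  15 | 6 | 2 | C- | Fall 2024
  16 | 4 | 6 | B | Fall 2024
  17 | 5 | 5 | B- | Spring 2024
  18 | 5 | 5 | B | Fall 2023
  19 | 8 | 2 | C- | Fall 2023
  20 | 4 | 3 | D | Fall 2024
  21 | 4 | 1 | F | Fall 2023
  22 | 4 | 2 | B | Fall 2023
SELECT name, year FROM students ORDER BY year DESC LIMIT 1

Execution result:
name | year
Alice Davis | 2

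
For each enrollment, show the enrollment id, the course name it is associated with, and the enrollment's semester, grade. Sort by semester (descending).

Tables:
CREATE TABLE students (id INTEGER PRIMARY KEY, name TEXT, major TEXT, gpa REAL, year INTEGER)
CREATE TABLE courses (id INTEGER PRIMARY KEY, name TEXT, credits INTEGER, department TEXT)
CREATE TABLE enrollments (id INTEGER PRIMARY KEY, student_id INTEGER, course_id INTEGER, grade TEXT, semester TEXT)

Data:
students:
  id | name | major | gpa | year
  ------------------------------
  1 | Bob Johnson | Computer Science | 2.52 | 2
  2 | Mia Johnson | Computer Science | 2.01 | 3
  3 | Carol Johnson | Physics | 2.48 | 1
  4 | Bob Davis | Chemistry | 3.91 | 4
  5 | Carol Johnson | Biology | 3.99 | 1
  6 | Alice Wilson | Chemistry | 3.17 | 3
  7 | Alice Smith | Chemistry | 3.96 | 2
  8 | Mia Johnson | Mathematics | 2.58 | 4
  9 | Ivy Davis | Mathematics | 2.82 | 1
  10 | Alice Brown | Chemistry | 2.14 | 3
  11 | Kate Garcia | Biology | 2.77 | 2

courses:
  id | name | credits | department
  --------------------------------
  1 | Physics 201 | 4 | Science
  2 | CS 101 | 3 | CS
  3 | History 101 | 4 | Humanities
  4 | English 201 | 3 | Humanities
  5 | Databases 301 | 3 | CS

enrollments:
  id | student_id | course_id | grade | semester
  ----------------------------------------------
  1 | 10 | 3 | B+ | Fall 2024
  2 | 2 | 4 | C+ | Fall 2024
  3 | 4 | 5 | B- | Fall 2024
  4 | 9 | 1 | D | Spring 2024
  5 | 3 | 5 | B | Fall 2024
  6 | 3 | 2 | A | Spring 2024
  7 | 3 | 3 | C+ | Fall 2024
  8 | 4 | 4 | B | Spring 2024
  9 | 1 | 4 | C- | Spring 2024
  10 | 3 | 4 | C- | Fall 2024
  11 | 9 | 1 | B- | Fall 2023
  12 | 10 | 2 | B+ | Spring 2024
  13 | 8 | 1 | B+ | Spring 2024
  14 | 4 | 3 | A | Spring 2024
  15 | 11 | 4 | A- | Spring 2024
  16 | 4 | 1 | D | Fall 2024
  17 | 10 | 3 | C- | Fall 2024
SELECT c.id, p.name AS course, c.semester, c.grade FROM enrollments c JOIN courses p ON c.course_id = p.id ORDER BY c.semester DESC

Execution result:
id | course | semester | grade
4 | Physics 201 | Spring 2024 | D
6 | CS 101 | Spring 2024 | A
8 | English 201 | Spring 2024 | B
9 | English 201 | Spring 2024 | C-
12 | CS 101 | Spring 2024 | B+
13 | Physics 201 | Spring 2024 | B+
14 | History 101 | Spring 2024 | A
15 | English 201 | Spring 2024 | A-
1 | History 101 | Fall 2024 | B+
2 | English 201 | Fall 2024 | C+
3 | Databases 301 | Fall 2024 | B-
5 | Databases 301 | Fall 2024 | B
7 | History 101 | Fall 2024 | C+
10 | English 201 | Fall 2024 | C-
16 | Physics 201 | Fall 2024 | D
17 | History 101 | Fall 2024 | C-
11 | Physics 201 | Fall 2023 | B-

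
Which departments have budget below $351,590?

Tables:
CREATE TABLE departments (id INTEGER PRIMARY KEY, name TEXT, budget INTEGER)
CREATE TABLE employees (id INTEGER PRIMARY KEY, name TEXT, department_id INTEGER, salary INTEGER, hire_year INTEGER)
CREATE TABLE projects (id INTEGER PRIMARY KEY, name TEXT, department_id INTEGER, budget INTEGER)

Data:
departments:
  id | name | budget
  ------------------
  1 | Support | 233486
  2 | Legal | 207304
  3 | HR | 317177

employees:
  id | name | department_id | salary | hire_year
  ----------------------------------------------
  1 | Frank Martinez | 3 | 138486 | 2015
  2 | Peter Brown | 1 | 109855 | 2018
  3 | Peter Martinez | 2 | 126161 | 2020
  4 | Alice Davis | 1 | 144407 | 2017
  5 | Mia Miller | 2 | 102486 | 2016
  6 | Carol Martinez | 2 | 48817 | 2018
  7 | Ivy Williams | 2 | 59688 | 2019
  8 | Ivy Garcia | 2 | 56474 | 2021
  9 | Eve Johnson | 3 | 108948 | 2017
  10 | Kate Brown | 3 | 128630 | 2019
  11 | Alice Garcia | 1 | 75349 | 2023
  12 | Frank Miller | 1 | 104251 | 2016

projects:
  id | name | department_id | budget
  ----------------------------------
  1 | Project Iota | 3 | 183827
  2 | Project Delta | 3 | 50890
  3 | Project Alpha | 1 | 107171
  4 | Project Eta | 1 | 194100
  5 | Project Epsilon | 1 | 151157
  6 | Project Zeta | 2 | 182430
SELECT name, budget FROM departments WHERE budget < 351590

Execution result:
name | budget
Support | 233486
Legal | 207304
HR | 317177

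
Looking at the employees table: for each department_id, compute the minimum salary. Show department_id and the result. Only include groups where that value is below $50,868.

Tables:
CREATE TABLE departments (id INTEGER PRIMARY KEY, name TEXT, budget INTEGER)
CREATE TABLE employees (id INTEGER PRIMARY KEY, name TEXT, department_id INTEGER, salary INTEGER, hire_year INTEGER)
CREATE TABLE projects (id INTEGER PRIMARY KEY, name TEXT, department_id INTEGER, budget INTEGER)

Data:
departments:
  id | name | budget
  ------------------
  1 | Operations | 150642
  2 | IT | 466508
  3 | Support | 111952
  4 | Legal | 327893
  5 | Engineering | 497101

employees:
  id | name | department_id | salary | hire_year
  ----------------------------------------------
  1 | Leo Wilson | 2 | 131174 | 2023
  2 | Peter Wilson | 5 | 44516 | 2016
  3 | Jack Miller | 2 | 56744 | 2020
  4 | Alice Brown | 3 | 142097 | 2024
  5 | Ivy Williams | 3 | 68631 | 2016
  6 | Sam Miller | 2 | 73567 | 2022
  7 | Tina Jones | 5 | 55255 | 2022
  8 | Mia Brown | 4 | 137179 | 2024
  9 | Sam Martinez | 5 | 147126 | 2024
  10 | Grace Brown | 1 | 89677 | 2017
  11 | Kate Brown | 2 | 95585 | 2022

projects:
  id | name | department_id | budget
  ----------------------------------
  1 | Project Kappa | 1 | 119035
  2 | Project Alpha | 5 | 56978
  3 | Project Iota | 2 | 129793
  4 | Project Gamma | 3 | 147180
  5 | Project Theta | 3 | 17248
SELECT department_id, MIN(salary) AS min_salary FROM employees GROUP BY department_id HAVING MIN(salary) < 50868

Execution result:
department_id | min_salary
5 | 44516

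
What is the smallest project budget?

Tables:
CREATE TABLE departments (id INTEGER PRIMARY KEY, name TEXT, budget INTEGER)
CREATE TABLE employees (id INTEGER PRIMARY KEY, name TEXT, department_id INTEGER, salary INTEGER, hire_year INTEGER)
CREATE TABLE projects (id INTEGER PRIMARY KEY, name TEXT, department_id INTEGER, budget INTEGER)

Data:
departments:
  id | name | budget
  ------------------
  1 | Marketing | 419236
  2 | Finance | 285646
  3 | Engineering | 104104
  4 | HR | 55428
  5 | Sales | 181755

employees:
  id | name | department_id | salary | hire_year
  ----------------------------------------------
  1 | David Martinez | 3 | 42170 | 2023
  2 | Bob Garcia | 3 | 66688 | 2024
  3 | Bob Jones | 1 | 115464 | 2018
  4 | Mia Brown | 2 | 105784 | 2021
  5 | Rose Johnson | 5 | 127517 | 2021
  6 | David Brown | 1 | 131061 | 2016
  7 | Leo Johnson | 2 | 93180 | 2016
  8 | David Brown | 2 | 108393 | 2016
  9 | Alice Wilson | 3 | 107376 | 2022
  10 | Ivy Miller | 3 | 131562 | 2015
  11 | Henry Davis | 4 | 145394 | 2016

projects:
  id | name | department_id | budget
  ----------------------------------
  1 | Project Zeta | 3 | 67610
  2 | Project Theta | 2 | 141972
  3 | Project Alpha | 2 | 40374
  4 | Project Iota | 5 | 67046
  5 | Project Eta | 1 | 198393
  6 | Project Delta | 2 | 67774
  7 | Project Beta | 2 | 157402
SELECT MIN(budget) FROM projects

Execution result:
40374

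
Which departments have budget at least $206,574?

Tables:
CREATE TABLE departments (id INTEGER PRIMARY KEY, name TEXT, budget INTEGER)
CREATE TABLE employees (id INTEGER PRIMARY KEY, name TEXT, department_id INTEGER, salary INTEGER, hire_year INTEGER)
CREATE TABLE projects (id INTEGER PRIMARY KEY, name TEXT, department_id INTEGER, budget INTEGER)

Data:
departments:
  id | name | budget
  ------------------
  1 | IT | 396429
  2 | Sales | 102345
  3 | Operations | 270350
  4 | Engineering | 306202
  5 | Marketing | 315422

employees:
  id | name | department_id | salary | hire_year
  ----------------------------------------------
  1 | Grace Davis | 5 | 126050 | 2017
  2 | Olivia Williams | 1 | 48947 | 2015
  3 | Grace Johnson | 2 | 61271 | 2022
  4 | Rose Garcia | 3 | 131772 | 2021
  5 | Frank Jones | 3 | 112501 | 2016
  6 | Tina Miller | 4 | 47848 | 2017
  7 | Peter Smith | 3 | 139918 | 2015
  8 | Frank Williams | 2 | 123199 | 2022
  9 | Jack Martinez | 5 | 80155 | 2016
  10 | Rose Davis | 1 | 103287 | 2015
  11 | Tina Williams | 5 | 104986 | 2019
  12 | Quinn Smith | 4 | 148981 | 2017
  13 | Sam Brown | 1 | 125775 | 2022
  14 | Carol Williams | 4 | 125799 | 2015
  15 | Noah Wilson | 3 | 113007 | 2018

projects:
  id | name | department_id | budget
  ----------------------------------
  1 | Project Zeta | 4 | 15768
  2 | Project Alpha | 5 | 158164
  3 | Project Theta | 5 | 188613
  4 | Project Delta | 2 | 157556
SELECT name, budget FROM departments WHERE budget >= 206574

Execution result:
name | budget
IT | 396429
Operations | 270350
Engineering | 306202
Marketing | 315422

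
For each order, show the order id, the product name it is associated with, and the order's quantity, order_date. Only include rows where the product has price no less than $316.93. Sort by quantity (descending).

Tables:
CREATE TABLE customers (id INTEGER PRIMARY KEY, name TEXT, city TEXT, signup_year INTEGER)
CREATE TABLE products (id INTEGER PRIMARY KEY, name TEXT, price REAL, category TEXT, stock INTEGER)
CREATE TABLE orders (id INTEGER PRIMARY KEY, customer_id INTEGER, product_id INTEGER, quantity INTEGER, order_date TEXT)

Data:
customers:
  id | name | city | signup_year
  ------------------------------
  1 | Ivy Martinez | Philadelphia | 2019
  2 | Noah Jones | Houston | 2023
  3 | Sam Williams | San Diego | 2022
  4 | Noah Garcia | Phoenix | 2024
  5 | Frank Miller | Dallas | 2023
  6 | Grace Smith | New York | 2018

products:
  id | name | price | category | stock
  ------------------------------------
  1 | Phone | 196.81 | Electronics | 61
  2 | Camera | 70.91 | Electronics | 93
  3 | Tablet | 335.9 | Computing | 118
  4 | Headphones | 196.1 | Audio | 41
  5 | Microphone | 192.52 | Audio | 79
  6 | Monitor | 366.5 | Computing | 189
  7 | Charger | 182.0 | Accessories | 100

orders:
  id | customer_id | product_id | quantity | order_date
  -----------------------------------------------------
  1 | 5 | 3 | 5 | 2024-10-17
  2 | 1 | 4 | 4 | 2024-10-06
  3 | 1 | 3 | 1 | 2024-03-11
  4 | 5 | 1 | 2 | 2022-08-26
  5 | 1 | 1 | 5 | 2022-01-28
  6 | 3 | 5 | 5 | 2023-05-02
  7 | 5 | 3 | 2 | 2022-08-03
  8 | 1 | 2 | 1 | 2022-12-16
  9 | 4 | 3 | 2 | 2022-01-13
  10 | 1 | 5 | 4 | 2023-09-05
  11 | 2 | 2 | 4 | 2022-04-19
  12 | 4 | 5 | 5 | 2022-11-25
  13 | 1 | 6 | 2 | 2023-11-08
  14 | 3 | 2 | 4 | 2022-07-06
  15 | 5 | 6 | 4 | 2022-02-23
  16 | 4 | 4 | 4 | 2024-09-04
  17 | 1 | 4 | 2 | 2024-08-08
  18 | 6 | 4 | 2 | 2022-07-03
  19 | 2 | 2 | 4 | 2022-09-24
SELECT c.id, p.name AS product, c.quantity, c.order_date FROM orders c JOIN products p ON c.product_id = p.id WHERE p.price >= 316.93 ORDER BY c.quantity DESC

Execution result:
id | product | quantity | order_date
1 | Tablet | 5 | 2024-10-17
15 | Monitor | 4 | 2022-02-23
7 | Tablet | 2 | 2022-08-03
9 | Tablet | 2 | 2022-01-13
13 | Monitor | 2 | 2023-11-08
3 | Tablet | 1 | 2024-03-11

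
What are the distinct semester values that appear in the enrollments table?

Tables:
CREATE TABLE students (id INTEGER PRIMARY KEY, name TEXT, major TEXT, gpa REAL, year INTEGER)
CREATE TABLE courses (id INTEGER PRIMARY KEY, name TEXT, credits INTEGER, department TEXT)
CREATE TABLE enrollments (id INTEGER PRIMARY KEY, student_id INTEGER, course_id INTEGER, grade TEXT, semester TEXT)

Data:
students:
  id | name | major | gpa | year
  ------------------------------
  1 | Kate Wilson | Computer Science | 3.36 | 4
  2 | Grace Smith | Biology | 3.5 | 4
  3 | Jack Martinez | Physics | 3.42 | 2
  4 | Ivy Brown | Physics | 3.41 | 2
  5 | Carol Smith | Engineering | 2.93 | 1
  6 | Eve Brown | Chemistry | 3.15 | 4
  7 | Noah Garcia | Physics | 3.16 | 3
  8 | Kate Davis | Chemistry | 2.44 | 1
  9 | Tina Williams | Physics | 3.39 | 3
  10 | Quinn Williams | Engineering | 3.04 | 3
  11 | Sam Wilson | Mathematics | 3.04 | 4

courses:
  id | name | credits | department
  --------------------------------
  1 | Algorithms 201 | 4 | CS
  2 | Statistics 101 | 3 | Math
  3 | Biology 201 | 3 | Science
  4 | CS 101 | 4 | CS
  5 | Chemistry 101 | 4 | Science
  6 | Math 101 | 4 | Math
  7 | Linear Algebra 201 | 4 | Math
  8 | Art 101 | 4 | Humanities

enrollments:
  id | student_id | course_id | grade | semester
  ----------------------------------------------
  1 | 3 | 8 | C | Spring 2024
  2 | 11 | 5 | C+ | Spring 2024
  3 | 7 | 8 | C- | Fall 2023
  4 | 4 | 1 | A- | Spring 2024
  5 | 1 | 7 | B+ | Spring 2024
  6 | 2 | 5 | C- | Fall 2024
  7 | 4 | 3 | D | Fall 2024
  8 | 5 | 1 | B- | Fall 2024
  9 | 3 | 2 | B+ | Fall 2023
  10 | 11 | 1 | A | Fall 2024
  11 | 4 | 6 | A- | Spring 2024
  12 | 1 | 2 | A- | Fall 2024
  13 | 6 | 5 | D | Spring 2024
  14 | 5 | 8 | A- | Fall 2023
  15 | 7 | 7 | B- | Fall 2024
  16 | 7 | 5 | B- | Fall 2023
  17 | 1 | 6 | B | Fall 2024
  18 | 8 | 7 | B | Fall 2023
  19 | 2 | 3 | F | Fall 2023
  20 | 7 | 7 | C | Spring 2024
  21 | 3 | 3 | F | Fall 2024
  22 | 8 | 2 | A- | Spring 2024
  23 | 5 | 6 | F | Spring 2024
SELECT DISTINCT semester FROM enrollments

Execution result:
semester
Spring 2024
Fall 2023
Fall 2024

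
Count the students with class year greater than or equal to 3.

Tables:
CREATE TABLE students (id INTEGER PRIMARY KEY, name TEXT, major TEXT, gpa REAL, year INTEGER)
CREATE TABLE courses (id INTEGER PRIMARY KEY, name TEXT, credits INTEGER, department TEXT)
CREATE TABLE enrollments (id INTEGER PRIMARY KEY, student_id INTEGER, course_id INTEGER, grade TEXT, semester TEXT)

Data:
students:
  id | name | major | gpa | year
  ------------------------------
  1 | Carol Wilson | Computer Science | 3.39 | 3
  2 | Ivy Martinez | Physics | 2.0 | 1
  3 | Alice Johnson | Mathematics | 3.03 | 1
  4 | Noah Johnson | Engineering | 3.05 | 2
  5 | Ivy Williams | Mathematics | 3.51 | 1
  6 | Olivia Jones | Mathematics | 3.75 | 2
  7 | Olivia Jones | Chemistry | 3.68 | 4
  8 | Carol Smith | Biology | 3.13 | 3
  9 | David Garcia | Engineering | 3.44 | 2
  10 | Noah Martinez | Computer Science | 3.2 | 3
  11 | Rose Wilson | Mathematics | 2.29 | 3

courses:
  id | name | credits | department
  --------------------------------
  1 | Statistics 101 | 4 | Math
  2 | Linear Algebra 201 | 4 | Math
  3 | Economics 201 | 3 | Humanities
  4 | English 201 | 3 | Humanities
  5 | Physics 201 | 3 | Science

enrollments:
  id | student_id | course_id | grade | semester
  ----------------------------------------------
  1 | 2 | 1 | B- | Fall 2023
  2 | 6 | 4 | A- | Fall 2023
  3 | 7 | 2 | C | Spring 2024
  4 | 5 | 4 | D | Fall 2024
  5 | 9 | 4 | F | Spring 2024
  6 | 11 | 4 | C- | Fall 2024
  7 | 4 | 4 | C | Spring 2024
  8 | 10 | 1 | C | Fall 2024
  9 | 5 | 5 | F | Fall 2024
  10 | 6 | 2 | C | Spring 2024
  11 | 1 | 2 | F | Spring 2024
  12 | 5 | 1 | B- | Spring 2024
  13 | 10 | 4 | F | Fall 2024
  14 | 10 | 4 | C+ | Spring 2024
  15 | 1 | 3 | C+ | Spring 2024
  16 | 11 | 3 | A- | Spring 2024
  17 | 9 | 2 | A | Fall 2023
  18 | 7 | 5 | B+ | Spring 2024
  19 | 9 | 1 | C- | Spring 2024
SELECT COUNT(*) FROM students WHERE year >= 3

Execution result:
5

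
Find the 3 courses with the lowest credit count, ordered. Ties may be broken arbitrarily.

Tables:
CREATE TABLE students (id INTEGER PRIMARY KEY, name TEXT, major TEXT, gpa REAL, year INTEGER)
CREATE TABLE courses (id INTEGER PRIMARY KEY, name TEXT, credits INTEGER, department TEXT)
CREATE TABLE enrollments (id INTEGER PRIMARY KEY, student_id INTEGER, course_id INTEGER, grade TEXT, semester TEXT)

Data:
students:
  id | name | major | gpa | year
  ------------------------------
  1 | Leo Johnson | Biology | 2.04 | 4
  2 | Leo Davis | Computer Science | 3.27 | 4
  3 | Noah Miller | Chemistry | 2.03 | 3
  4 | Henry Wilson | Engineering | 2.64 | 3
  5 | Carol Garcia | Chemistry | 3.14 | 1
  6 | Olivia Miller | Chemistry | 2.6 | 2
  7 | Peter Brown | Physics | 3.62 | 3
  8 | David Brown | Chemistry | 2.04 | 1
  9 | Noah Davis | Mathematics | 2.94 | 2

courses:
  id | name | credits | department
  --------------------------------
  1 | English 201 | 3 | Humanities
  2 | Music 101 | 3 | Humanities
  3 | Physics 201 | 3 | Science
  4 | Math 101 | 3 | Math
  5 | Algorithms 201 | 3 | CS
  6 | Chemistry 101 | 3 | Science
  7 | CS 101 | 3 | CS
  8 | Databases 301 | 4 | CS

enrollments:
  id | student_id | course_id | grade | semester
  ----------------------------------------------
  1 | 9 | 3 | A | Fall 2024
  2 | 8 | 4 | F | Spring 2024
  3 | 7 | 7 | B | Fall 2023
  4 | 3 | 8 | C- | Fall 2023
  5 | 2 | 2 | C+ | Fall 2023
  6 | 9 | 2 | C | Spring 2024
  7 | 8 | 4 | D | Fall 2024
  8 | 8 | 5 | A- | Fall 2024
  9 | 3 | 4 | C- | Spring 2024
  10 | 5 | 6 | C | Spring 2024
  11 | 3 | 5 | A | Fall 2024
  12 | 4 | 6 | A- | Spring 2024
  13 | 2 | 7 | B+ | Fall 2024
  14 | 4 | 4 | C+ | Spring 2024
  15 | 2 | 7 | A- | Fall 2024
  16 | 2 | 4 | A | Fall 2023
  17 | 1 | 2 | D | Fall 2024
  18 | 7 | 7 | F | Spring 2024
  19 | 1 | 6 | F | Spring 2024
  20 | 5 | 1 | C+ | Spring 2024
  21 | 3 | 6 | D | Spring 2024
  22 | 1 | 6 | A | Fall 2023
SELECT name, credits FROM courses ORDER BY credits ASC LIMIT 3

Execution result:
name | credits
English 201 | 3
Music 101 | 3
Physics 201 | 3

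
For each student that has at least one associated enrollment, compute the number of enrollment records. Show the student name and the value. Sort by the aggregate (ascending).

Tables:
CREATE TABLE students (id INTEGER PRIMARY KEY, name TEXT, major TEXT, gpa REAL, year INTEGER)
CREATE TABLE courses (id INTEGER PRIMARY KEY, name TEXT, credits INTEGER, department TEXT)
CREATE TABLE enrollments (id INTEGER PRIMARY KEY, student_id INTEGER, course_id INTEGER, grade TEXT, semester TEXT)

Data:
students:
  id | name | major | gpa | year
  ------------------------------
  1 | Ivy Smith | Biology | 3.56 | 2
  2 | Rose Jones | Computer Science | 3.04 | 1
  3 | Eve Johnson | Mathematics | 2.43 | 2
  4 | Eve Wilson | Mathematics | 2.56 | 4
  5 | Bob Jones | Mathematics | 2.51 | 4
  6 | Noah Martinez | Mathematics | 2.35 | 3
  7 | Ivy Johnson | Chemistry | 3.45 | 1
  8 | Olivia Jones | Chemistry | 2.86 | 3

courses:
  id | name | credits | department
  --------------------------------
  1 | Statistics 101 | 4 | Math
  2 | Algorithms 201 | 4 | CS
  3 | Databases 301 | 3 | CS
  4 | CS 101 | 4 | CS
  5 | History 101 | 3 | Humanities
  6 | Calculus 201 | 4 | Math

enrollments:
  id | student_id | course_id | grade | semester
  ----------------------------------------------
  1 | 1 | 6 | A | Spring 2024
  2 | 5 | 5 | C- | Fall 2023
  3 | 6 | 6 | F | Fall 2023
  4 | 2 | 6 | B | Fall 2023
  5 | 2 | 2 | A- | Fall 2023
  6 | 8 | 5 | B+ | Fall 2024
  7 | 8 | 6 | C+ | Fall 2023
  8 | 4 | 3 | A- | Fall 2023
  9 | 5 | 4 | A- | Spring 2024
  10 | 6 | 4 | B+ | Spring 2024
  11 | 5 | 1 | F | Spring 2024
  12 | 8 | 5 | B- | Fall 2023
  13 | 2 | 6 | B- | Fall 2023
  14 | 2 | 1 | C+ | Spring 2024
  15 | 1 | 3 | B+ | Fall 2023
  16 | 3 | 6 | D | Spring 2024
SELECT p.name, COUNT(*) AS n FROM enrollments c JOIN students p ON c.student_id = p.id GROUP BY p.id, p.name ORDER BY n ASC

Execution result:
name | n
Eve Johnson | 1
Eve Wilson | 1
Ivy Smith | 2
Noah Martinez | 2
Bob Jones | 3
Olivia Jones | 3
Rose Jones | 4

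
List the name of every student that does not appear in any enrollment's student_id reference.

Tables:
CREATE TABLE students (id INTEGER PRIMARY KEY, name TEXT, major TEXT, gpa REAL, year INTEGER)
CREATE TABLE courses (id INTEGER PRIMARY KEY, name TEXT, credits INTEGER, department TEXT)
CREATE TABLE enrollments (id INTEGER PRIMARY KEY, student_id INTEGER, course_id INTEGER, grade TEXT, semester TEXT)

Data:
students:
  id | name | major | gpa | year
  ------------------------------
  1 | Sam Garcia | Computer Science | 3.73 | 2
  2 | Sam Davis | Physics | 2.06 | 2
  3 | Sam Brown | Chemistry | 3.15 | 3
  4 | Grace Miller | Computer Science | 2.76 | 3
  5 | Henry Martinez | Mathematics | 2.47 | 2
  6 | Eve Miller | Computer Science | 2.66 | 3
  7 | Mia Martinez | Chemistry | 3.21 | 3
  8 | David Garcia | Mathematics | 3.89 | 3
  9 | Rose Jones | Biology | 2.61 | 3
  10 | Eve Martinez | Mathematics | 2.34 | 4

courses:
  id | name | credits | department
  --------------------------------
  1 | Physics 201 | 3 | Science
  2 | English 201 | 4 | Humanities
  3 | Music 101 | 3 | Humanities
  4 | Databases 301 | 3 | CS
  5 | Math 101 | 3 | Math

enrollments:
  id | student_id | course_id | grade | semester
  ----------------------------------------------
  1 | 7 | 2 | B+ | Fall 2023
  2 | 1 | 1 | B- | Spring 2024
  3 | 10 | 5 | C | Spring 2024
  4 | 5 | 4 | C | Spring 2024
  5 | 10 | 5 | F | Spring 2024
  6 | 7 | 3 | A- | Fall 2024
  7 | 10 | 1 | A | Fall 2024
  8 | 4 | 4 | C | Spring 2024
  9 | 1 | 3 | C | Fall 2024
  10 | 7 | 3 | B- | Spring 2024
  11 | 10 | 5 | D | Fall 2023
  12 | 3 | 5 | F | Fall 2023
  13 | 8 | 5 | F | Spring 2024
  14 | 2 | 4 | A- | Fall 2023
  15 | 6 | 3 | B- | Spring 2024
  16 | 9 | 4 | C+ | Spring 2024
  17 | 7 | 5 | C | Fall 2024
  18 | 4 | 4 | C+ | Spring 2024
SELECT p.name FROM students p LEFT JOIN enrollments c ON c.student_id = p.id WHERE c.id IS NULL

Execution result:
(no rows)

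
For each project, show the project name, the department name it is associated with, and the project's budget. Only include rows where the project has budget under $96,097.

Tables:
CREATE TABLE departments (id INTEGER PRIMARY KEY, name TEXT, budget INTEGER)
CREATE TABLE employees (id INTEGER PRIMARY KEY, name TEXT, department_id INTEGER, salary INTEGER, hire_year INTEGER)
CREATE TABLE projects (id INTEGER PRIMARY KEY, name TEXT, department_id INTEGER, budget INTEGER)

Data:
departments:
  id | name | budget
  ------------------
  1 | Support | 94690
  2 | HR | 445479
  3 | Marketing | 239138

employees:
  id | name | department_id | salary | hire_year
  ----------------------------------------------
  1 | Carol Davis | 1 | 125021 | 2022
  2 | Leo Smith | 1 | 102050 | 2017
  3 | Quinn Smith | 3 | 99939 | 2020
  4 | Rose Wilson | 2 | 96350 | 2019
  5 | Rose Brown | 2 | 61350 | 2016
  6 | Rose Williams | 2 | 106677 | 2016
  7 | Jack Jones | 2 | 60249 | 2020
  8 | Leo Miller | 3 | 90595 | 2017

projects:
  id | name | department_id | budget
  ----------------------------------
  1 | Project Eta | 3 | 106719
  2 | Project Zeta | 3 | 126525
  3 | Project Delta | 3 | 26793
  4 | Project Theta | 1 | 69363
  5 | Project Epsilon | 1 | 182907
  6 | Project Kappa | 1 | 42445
SELECT c.name, p.name AS department, c.budget FROM projects c JOIN departments p ON c.department_id = p.id WHERE c.budget < 96097

Execution result:
name | department | budget
Project Delta | Marketing | 26793
Project Theta | Support | 69363
Project Kappa | Support | 42445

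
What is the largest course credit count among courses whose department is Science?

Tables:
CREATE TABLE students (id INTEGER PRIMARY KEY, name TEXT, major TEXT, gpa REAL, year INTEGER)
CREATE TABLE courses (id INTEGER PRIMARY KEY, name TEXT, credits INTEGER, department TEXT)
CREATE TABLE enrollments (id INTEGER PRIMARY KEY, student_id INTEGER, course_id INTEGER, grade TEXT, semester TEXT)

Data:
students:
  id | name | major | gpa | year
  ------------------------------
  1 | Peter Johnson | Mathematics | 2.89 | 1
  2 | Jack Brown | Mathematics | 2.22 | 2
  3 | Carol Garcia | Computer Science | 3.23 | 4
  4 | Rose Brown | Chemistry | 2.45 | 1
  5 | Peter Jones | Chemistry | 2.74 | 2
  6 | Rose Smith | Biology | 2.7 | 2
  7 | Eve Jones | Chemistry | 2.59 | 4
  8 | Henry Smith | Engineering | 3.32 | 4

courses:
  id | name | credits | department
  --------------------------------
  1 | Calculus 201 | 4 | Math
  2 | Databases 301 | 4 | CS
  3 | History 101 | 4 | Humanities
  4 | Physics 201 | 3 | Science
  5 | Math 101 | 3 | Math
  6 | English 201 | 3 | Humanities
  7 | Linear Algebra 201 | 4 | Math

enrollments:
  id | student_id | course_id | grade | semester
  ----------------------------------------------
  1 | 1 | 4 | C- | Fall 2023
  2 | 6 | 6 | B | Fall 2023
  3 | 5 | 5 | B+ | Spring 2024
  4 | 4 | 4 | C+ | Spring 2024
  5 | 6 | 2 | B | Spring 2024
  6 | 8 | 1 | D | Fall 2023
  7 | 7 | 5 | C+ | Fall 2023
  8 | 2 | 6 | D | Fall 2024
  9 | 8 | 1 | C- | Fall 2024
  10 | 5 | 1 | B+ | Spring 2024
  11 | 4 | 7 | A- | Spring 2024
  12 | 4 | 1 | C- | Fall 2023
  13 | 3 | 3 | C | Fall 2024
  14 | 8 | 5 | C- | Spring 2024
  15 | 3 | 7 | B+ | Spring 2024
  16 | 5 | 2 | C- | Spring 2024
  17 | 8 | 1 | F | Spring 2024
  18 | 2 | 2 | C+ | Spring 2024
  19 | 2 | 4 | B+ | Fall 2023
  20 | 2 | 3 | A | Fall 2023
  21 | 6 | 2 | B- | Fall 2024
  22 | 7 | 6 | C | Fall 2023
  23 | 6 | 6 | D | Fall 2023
SELECT MAX(credits) FROM courses WHERE department = 'Science'

Execution result:
3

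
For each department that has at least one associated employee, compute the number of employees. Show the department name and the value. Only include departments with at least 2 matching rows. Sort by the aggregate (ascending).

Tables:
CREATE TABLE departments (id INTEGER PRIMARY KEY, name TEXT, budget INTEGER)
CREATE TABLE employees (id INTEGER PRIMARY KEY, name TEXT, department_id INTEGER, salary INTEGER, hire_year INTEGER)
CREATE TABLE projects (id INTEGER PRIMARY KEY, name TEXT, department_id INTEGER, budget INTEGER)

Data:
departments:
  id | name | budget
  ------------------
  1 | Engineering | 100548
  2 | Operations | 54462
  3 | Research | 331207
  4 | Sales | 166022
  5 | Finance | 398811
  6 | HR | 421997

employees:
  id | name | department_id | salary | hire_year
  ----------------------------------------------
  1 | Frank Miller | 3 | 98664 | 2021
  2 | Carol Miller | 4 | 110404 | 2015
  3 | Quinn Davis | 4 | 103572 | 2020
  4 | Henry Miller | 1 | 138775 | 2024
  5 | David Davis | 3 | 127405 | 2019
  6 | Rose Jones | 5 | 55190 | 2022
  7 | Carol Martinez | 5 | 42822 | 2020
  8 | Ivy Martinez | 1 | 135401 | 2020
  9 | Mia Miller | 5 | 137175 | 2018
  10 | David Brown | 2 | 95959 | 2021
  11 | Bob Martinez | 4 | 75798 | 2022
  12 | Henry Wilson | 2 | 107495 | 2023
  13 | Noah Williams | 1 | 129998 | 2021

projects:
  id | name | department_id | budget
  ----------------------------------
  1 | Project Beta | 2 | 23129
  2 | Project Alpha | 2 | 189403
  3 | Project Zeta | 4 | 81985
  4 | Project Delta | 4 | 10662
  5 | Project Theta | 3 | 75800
SELECT p.name, COUNT(*) AS n FROM employees c JOIN departments p ON c.department_id = p.id GROUP BY p.id, p.name HAVING COUNT(*) >= 2 ORDER BY n ASC

Execution result:
name | n
Operations | 2
Research | 2
Engineering | 3
Sales | 3
Finance | 3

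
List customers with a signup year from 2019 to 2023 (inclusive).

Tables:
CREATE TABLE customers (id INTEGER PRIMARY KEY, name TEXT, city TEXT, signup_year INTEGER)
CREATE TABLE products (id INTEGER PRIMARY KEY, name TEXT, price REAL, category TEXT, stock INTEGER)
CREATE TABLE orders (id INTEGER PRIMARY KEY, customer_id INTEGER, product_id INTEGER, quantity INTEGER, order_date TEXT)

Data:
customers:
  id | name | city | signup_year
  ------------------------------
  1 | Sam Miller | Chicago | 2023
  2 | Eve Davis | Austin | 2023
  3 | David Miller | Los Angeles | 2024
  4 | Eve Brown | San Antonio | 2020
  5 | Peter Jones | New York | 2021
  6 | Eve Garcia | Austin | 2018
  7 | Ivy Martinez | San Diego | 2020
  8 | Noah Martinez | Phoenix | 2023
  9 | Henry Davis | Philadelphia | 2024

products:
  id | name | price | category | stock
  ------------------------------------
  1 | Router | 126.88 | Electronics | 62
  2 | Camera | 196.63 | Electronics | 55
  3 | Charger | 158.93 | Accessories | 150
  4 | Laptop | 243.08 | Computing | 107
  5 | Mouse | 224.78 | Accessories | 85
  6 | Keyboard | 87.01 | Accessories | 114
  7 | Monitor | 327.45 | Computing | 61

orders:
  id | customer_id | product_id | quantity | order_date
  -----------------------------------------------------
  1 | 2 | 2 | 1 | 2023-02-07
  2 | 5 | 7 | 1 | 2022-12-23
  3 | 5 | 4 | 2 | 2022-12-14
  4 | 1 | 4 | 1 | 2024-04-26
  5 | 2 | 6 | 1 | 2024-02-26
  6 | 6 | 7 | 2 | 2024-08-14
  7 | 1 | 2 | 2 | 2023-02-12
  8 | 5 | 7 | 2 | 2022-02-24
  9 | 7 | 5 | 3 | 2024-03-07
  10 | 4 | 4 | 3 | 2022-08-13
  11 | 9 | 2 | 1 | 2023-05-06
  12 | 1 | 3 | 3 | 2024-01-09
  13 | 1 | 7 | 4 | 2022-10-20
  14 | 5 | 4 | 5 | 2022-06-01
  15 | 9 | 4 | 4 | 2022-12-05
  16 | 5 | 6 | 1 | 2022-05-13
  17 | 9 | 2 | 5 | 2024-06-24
SELECT name, signup_year FROM customers WHERE signup_year BETWEEN 2019 AND 2023

Execution result:
name | signup_year
Sam Miller | 2023
Eve Davis | 2023
Eve Brown | 2020
Peter Jones | 2021
Ivy Martinez | 2020
Noah Martinez | 2023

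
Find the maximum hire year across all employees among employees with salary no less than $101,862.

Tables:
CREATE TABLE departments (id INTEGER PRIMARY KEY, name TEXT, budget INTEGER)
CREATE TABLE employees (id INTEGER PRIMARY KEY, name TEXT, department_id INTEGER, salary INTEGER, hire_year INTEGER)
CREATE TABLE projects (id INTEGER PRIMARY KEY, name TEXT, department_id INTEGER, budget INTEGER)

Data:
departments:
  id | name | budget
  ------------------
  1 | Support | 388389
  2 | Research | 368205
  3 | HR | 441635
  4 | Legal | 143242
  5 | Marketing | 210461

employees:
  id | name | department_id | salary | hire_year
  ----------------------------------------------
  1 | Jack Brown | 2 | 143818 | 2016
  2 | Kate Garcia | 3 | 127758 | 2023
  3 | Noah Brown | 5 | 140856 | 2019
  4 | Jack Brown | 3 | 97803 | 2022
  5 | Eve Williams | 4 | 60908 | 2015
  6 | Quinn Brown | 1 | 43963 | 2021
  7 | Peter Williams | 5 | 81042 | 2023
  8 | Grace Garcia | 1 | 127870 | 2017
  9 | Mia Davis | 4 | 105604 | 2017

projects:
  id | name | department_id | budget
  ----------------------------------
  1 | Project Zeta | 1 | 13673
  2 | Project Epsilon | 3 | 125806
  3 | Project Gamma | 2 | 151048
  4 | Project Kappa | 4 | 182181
SELECT MAX(hire_year) FROM employees WHERE salary >= 101862

Execution result:
2023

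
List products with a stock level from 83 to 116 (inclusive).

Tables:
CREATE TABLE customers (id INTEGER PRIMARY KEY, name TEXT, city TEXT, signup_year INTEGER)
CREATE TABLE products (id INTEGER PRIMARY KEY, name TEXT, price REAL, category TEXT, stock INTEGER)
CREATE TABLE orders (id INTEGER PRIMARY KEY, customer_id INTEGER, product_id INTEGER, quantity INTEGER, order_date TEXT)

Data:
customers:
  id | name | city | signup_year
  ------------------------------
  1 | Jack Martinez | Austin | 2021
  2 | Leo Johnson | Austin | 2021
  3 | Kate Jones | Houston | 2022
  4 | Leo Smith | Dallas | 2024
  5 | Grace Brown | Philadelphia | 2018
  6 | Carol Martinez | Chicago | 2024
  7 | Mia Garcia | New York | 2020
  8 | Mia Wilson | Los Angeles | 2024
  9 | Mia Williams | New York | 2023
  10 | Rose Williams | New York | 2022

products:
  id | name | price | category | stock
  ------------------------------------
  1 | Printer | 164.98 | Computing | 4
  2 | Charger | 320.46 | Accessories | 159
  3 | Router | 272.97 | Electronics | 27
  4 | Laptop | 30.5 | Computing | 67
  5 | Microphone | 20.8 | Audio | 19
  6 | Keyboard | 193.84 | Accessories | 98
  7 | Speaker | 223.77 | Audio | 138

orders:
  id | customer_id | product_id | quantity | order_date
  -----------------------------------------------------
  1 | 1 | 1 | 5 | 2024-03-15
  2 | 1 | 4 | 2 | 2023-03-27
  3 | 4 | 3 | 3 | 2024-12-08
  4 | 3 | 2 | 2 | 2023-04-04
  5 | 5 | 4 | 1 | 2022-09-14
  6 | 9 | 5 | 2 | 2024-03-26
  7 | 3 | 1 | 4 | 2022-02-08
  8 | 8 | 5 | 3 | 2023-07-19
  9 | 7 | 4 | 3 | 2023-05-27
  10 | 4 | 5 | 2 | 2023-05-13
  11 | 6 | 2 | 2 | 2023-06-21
SELECT name, stock FROM products WHERE stock BETWEEN 83 AND 116

Execution result:
name | stock
Keyboard | 98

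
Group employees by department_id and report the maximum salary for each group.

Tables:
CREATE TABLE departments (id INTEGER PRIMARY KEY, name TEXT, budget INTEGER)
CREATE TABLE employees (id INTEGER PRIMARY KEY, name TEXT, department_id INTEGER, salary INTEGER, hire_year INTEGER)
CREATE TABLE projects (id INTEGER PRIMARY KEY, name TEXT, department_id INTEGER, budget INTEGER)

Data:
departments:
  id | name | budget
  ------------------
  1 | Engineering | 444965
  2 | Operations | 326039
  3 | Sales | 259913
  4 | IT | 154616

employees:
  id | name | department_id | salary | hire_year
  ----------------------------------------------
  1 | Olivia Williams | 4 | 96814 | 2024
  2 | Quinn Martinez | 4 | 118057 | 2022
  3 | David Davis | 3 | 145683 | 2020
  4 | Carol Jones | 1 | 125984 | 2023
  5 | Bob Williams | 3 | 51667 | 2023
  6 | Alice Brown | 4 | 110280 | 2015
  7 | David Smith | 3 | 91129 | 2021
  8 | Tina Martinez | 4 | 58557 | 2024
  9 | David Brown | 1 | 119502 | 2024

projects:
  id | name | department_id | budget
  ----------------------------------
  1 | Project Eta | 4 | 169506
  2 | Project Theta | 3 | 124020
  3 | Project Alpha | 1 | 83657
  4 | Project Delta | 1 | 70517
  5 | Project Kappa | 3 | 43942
SELECT department_id, MAX(salary) AS max_salary FROM employees GROUP BY department_id

Execution result:
department_id | max_salary
1 | 125984
3 | 145683
4 | 118057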